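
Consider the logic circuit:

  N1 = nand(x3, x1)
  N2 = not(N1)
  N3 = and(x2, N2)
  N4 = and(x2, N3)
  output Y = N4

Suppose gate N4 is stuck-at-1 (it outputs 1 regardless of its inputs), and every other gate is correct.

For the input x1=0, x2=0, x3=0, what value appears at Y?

Propagate with N4 forced: N1=1, N2=0, N3=0, N4=1 [stuck-at-1].
So Y = 1. (Without the fault it would be 0.)

1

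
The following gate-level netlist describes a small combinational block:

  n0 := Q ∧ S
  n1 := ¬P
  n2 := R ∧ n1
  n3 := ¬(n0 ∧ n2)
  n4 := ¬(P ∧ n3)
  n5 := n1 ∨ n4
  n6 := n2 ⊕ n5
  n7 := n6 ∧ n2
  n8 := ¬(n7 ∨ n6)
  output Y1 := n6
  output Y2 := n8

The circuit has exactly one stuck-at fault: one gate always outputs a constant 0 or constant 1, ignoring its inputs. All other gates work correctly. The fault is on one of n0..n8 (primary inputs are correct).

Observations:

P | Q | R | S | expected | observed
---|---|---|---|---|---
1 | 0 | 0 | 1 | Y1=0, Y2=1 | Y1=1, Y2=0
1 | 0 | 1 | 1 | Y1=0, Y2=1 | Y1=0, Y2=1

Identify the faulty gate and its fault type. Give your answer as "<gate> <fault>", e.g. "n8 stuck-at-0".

Fault-free values for test 1 (P=1, Q=0, R=0, S=1): n0=0, n1=0, n2=0, n3=1, n4=0, n5=0, n6=0, n7=0, n8=1, giving Y1=0, Y2=1. Observed Y1=1, Y2=0.
Test 1: faults giving observed Y1=1, Y2=0 are {n1 stuck-at-1, n2 stuck-at-1, n3 stuck-at-0, n4 stuck-at-1, n5 stuck-at-1, n6 stuck-at-1}.
Test 2 (P=1, Q=0, R=1, S=1): fault-free n0=0, n1=0, n2=0, n3=1, n4=0, n5=0, n6=0, n7=0, n8=1 → Y1=0, Y2=1; observed Y1=0, Y2=1. Eliminates n2 stuck-at-1, n3 stuck-at-0, n4 stuck-at-1, n5 stuck-at-1, n6 stuck-at-1.
Only n1 stuck-at-1 is consistent with every test.

n1 stuck-at-1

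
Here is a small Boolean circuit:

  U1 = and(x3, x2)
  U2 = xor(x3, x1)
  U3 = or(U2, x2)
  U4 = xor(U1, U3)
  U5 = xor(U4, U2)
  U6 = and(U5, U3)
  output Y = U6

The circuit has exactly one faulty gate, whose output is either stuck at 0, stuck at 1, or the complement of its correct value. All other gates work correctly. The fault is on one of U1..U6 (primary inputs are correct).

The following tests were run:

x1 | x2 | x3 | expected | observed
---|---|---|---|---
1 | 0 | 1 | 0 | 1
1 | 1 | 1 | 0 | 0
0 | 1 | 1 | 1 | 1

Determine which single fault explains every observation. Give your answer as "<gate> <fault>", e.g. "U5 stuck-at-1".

Fault-free values for test 1 (x1=1, x2=0, x3=1): U1=0, U2=0, U3=0, U4=0, U5=0, U6=0, giving Y=0. Observed 1.
Test 1: faults giving observed 1 are {U3 stuck-at-1, U3 inverted output, U6 stuck-at-1, U6 inverted output}.
Test 2 (x1=1, x2=1, x3=1): fault-free U1=1, U2=0, U3=1, U4=0, U5=0, U6=0 → 0; observed 0. Eliminates U6 stuck-at-1, U6 inverted output.
Test 3 (x1=0, x2=1, x3=1): fault-free U1=1, U2=1, U3=1, U4=0, U5=1, U6=1 → 1; observed 1. Eliminates U3 inverted output.
Only U3 stuck-at-1 is consistent with every test.

U3 stuck-at-1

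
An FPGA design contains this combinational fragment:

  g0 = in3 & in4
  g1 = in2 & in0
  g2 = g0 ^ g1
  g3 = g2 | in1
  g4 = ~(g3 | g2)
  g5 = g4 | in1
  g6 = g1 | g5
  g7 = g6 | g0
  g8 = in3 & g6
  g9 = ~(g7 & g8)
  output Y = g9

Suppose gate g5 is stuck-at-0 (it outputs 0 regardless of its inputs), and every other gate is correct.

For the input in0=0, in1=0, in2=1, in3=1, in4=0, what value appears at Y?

1

Propagate with g5 forced: g0=0, g1=0, g2=0, g3=0, g4=1, g5=0 [stuck-at-0], g6=0, g7=0, g8=0, g9=1.
So Y = 1. (Without the fault it would be 0.)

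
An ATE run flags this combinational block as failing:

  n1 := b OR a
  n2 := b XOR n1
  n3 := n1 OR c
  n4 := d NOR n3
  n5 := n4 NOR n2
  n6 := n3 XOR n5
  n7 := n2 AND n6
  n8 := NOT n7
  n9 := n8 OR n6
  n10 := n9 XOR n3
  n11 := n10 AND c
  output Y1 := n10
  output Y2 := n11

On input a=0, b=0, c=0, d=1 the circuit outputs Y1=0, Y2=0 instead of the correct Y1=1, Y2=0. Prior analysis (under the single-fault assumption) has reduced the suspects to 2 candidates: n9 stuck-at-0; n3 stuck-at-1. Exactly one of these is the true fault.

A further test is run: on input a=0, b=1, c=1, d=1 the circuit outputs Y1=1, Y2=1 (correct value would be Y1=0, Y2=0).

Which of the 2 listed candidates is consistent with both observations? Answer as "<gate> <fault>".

Evaluate each candidate on input a=0, b=1, c=1, d=1:
  n9 stuck-at-0: n1=1, n2=0, n3=1, n4=0, n5=1, n6=0, n7=0, n8=1, n9=0 [stuck-at-0], n10=1, n11=1 → Y1=1, Y2=1 — matches
  n3 stuck-at-1: n1=1, n2=0, n3=1 [stuck-at-1], n4=0, n5=1, n6=0, n7=0, n8=1, n9=1, n10=0, n11=0 → Y1=0, Y2=0 — eliminated
Only n9 stuck-at-0 reproduces the observed Y1=1, Y2=1.

n9 stuck-at-0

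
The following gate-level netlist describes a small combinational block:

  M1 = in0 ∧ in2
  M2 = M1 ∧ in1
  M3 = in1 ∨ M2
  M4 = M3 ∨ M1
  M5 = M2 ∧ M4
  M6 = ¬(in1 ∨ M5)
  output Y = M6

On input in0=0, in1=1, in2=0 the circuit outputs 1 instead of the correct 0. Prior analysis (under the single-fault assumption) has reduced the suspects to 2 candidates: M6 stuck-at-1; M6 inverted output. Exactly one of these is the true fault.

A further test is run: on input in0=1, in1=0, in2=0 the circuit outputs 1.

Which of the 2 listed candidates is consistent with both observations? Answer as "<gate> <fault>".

Evaluate each candidate on input in0=1, in1=0, in2=0:
  M6 stuck-at-1: M1=0, M2=0, M3=0, M4=0, M5=0, M6=1 [stuck-at-1] → 1 — matches
  M6 inverted output: M1=0, M2=0, M3=0, M4=0, M5=0, M6=0 [inverted output] → 0 — eliminated
Only M6 stuck-at-1 reproduces the observed 1.

M6 stuck-at-1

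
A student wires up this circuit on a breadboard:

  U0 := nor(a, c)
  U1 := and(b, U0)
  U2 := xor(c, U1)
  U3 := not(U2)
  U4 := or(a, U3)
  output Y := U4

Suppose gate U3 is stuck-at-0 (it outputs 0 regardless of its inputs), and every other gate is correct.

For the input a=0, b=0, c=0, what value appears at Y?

Propagate with U3 forced: U0=1, U1=0, U2=0, U3=0 [stuck-at-0], U4=0.
So Y = 0. (Without the fault it would be 1.)

0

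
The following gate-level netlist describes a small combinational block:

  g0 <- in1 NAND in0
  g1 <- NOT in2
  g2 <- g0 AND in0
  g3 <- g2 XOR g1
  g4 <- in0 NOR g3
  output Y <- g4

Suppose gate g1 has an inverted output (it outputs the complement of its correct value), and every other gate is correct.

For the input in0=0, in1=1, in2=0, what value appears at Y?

1

Propagate with g1 forced: g0=1, g1=0 [inverted output], g2=0, g3=0, g4=1.
So Y = 1. (Without the fault it would be 0.)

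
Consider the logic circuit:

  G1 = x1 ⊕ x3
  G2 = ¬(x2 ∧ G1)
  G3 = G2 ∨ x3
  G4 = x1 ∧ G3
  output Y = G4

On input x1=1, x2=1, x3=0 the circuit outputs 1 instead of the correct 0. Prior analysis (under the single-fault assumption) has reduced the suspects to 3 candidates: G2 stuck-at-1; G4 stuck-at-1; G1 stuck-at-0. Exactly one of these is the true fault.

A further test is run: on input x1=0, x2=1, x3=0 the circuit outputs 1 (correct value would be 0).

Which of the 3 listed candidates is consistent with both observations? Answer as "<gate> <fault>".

G4 stuck-at-1

Evaluate each candidate on input x1=0, x2=1, x3=0:
  G2 stuck-at-1: G1=0, G2=1 [stuck-at-1], G3=1, G4=0 → 0 — eliminated
  G4 stuck-at-1: G1=0, G2=1, G3=1, G4=1 [stuck-at-1] → 1 — matches
  G1 stuck-at-0: G1=0 [stuck-at-0], G2=1, G3=1, G4=0 → 0 — eliminated
Only G4 stuck-at-1 reproduces the observed 1.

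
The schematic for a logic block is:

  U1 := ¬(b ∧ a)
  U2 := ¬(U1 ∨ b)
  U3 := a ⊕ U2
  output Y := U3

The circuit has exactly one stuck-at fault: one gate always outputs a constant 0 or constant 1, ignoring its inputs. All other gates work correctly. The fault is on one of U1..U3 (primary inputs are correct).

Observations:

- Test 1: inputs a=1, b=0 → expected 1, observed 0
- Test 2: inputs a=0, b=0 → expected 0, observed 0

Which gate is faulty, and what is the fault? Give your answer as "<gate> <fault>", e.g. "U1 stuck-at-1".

U3 stuck-at-0

Fault-free values for test 1 (a=1, b=0): U1=1, U2=0, U3=1, giving Y=1. Observed 0.
Test 1: faults giving observed 0 are {U1 stuck-at-0, U2 stuck-at-1, U3 stuck-at-0}.
Test 2 (a=0, b=0): fault-free U1=1, U2=0, U3=0 → 0; observed 0. Eliminates U1 stuck-at-0, U2 stuck-at-1.
Only U3 stuck-at-0 is consistent with every test.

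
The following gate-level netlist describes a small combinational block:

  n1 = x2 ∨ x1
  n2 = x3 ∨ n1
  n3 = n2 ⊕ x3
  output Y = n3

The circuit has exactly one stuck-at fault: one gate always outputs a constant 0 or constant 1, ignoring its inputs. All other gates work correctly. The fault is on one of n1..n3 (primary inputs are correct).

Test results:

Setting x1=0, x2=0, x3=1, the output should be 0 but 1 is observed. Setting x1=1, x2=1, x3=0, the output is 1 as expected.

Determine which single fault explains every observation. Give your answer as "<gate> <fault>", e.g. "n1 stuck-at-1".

n3 stuck-at-1

Fault-free values for test 1 (x1=0, x2=0, x3=1): n1=0, n2=1, n3=0, giving Y=0. Observed 1.
Test 1: faults giving observed 1 are {n2 stuck-at-0, n3 stuck-at-1}.
Test 2 (x1=1, x2=1, x3=0): fault-free n1=1, n2=1, n3=1 → 1; observed 1. Eliminates n2 stuck-at-0.
Only n3 stuck-at-1 is consistent with every test.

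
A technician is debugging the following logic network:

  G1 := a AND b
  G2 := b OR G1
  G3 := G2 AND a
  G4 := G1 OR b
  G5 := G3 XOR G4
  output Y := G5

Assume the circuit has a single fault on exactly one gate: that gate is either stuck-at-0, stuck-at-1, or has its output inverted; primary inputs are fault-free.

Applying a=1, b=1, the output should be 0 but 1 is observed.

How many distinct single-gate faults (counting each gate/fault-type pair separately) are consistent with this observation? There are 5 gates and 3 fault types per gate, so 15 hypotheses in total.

8

Fault-free: G1=1, G2=1, G3=1, G4=1, G5=0 → 0. Observed 1.
  G1: none of the 3 fault types match ✗
  G2: stuck-at-0, inverted output ✓; others ✗
  G3: stuck-at-0, inverted output ✓; others ✗
  G4: stuck-at-0, inverted output ✓; others ✗
  G5: stuck-at-1, inverted output ✓; others ✗
Consistent faults: {G2 stuck-at-0, G2 inverted output, G3 stuck-at-0, G3 inverted output, G4 stuck-at-0, G4 inverted output, G5 stuck-at-1, G5 inverted output} — 8 in all.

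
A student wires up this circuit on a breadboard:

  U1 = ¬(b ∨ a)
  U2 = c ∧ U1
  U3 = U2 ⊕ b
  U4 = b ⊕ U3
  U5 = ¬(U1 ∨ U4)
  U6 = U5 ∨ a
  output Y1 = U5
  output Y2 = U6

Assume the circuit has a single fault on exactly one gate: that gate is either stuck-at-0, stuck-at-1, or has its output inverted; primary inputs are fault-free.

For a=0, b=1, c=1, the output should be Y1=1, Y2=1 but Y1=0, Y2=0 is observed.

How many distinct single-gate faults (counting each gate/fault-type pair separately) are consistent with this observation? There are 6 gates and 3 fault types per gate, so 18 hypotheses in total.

10

Fault-free: U1=0, U2=0, U3=1, U4=0, U5=1, U6=1 → Y1=1, Y2=1. Observed Y1=0, Y2=0.
  U1: stuck-at-1, inverted output ✓; others ✗
  U2: stuck-at-1, inverted output ✓; others ✗
  U3: stuck-at-0, inverted output ✓; others ✗
  U4: stuck-at-1, inverted output ✓; others ✗
  U5: stuck-at-0, inverted output ✓; others ✗
  U6: none of the 3 fault types match ✗
Consistent faults: {U1 stuck-at-1, U1 inverted output, U2 stuck-at-1, U2 inverted output, U3 stuck-at-0, U3 inverted output, U4 stuck-at-1, U4 inverted output, U5 stuck-at-0, U5 inverted output} — 10 in all.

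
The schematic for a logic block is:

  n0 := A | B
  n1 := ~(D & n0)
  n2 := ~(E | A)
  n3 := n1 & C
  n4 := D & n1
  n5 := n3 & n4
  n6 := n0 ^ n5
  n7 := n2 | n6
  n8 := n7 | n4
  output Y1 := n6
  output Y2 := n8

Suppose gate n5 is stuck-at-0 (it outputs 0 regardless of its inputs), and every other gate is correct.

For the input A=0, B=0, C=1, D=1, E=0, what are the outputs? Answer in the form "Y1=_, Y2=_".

Y1=0, Y2=1

Propagate with n5 forced: n0=0, n1=1, n2=1, n3=1, n4=1, n5=0 [stuck-at-0], n6=0, n7=1, n8=1.
So the outputs are Y1=0, Y2=1. (Without the fault they would be Y1=1, Y2=1.)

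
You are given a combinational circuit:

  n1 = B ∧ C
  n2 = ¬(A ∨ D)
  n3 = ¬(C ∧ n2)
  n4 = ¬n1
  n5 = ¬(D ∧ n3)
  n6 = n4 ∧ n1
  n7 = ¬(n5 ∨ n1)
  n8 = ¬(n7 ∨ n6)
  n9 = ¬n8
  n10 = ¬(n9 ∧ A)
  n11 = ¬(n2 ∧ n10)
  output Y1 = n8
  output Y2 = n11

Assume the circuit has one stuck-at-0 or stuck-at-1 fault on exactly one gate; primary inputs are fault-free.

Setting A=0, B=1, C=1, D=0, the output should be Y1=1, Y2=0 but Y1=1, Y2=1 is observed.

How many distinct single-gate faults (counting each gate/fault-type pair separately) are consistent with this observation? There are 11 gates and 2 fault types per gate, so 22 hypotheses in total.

3

Fault-free: n1=1, n2=1, n3=0, n4=0, n5=1, n6=0, n7=0, n8=1, n9=0, n10=1, n11=0 → Y1=1, Y2=0. Observed Y1=1, Y2=1.
  n1: none of the 2 fault types match ✗
  n2: stuck-at-0 ✓; others ✗
  n3: none of the 2 fault types match ✗
  n4: none of the 2 fault types match ✗
  n5: none of the 2 fault types match ✗
  n6: none of the 2 fault types match ✗
  n7: none of the 2 fault types match ✗
  n8: none of the 2 fault types match ✗
  n9: none of the 2 fault types match ✗
  n10: stuck-at-0 ✓; others ✗
  n11: stuck-at-1 ✓; others ✗
Consistent faults: {n2 stuck-at-0, n10 stuck-at-0, n11 stuck-at-1} — 3 in all.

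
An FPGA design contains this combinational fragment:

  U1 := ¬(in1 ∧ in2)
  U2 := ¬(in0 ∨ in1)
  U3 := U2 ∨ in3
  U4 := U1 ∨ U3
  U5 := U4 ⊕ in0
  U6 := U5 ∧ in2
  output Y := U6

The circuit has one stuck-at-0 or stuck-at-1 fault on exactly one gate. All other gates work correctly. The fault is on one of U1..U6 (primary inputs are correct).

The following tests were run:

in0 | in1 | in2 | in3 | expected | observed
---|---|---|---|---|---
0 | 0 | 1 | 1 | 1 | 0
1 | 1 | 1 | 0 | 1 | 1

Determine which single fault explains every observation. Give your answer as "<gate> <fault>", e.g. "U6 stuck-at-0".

Fault-free values for test 1 (in0=0, in1=0, in2=1, in3=1): U1=1, U2=1, U3=1, U4=1, U5=1, U6=1, giving Y=1. Observed 0.
Test 1: faults giving observed 0 are {U4 stuck-at-0, U5 stuck-at-0, U6 stuck-at-0}.
Test 2 (in0=1, in1=1, in2=1, in3=0): fault-free U1=0, U2=0, U3=0, U4=0, U5=1, U6=1 → 1; observed 1. Eliminates U5 stuck-at-0, U6 stuck-at-0.
Only U4 stuck-at-0 is consistent with every test.

U4 stuck-at-0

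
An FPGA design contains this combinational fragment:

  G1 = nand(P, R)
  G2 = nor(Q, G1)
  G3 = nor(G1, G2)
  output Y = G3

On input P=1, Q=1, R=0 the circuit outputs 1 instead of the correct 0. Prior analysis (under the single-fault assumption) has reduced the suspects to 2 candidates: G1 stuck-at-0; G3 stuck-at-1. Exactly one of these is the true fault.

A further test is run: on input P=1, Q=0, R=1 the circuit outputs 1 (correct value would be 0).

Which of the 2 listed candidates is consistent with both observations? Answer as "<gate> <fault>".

Evaluate each candidate on input P=1, Q=0, R=1:
  G1 stuck-at-0: G1=0 [stuck-at-0], G2=1, G3=0 → 0 — eliminated
  G3 stuck-at-1: G1=0, G2=1, G3=1 [stuck-at-1] → 1 — matches
Only G3 stuck-at-1 reproduces the observed 1.

G3 stuck-at-1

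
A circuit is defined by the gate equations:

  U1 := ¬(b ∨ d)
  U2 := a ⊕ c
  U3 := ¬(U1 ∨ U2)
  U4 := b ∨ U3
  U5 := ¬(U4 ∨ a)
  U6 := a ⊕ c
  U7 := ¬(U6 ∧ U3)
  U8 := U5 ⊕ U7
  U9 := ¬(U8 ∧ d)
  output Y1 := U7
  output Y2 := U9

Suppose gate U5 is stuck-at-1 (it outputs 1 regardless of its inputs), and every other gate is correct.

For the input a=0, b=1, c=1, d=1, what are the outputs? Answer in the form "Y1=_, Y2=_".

Propagate with U5 forced: U1=0, U2=1, U3=0, U4=1, U5=1 [stuck-at-1], U6=1, U7=1, U8=0, U9=1.
So the outputs are Y1=1, Y2=1. (Without the fault they would be Y1=1, Y2=0.)

Y1=1, Y2=1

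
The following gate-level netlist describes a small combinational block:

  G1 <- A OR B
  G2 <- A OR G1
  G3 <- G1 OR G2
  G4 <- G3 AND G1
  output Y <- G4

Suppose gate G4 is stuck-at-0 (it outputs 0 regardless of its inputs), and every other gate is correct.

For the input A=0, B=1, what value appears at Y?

0

Propagate with G4 forced: G1=1, G2=1, G3=1, G4=0 [stuck-at-0].
So Y = 0. (Without the fault it would be 1.)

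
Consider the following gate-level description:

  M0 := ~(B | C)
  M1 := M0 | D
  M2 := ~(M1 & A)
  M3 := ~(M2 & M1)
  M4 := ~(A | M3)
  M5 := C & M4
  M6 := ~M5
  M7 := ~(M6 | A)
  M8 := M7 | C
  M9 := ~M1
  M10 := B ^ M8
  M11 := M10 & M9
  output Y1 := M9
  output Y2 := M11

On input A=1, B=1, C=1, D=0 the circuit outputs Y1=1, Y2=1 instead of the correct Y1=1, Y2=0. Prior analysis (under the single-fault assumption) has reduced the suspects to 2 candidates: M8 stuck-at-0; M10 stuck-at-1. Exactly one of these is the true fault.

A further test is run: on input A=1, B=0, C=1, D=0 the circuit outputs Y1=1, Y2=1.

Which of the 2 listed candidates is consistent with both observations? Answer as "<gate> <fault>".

Evaluate each candidate on input A=1, B=0, C=1, D=0:
  M8 stuck-at-0: M0=0, M1=0, M2=1, M3=1, M4=0, M5=0, M6=1, M7=0, M8=0 [stuck-at-0], M9=1, M10=0, M11=0 → Y1=1, Y2=0 — eliminated
  M10 stuck-at-1: M0=0, M1=0, M2=1, M3=1, M4=0, M5=0, M6=1, M7=0, M8=1, M9=1, M10=1 [stuck-at-1], M11=1 → Y1=1, Y2=1 — matches
Only M10 stuck-at-1 reproduces the observed Y1=1, Y2=1.

M10 stuck-at-1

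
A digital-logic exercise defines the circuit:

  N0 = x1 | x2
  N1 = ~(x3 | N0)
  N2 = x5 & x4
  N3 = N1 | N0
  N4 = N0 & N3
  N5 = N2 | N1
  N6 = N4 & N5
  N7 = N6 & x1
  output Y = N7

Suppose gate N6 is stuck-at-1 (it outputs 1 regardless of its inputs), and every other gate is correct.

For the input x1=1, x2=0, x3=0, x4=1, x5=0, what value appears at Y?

1

Propagate with N6 forced: N0=1, N1=0, N2=0, N3=1, N4=1, N5=0, N6=1 [stuck-at-1], N7=1.
So Y = 1. (Without the fault it would be 0.)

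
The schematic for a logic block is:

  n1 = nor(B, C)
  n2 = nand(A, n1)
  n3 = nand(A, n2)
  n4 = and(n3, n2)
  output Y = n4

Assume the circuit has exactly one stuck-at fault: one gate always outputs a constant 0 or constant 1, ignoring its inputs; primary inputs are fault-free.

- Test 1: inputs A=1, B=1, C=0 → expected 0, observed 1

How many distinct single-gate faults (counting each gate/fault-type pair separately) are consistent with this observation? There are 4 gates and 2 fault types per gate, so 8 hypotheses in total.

Fault-free: n1=0, n2=1, n3=0, n4=0 → 0. Observed 1.
  n1 stuck-at-0: output 0 ✗
  n1 stuck-at-1: output 0 ✗
  n2 stuck-at-0: output 0 ✗
  n2 stuck-at-1: output 0 ✗
  n3 stuck-at-0: output 0 ✗
  n3 stuck-at-1: output 1 ✓
  n4 stuck-at-0: output 0 ✗
  n4 stuck-at-1: output 1 ✓
Consistent faults: {n3 stuck-at-1, n4 stuck-at-1} — 2 in all.

2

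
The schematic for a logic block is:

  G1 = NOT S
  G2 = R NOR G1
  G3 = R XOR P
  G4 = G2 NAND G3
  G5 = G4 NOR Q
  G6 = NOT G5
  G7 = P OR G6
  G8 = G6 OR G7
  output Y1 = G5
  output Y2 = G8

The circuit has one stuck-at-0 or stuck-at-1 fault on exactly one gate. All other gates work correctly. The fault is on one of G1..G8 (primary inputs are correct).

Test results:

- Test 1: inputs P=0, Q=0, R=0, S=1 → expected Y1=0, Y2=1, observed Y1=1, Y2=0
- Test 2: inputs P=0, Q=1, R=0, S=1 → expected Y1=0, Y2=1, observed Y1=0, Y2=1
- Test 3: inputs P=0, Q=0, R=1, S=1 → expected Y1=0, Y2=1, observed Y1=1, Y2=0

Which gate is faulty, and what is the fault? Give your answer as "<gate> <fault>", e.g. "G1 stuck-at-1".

G4 stuck-at-0

Fault-free values for test 1 (P=0, Q=0, R=0, S=1): G1=0, G2=1, G3=0, G4=1, G5=0, G6=1, G7=1, G8=1, giving Y1=0, Y2=1. Observed Y1=1, Y2=0.
Test 1: faults giving observed Y1=1, Y2=0 are {G3 stuck-at-1, G4 stuck-at-0, G5 stuck-at-1}.
Test 2 (P=0, Q=1, R=0, S=1): fault-free G1=0, G2=1, G3=0, G4=1, G5=0, G6=1, G7=1, G8=1 → Y1=0, Y2=1; observed Y1=0, Y2=1. Eliminates G5 stuck-at-1.
Test 3 (P=0, Q=0, R=1, S=1): fault-free G1=0, G2=0, G3=1, G4=1, G5=0, G6=1, G7=1, G8=1 → Y1=0, Y2=1; observed Y1=1, Y2=0. Eliminates G3 stuck-at-1.
Only G4 stuck-at-0 is consistent with every test.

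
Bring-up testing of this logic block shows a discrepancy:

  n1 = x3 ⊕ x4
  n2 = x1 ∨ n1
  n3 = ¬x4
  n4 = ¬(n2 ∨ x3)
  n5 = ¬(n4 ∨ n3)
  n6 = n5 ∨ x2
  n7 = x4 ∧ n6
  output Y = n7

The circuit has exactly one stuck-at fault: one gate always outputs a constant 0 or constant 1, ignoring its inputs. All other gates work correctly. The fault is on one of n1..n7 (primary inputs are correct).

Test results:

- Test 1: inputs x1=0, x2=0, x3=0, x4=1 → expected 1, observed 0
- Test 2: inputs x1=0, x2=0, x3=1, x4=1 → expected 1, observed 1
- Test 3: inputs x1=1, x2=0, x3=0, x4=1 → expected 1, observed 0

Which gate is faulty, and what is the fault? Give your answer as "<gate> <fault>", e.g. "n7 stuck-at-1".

Fault-free values for test 1 (x1=0, x2=0, x3=0, x4=1): n1=1, n2=1, n3=0, n4=0, n5=1, n6=1, n7=1, giving Y=1. Observed 0.
Test 1: faults giving observed 0 are {n1 stuck-at-0, n2 stuck-at-0, n3 stuck-at-1, n4 stuck-at-1, n5 stuck-at-0, n6 stuck-at-0, n7 stuck-at-0}.
Test 2 (x1=0, x2=0, x3=1, x4=1): fault-free n1=0, n2=0, n3=0, n4=0, n5=1, n6=1, n7=1 → 1; observed 1. Eliminates n3 stuck-at-1, n4 stuck-at-1, n5 stuck-at-0, n6 stuck-at-0, n7 stuck-at-0.
Test 3 (x1=1, x2=0, x3=0, x4=1): fault-free n1=1, n2=1, n3=0, n4=0, n5=1, n6=1, n7=1 → 1; observed 0. Eliminates n1 stuck-at-0.
Only n2 stuck-at-0 is consistent with every test.

n2 stuck-at-0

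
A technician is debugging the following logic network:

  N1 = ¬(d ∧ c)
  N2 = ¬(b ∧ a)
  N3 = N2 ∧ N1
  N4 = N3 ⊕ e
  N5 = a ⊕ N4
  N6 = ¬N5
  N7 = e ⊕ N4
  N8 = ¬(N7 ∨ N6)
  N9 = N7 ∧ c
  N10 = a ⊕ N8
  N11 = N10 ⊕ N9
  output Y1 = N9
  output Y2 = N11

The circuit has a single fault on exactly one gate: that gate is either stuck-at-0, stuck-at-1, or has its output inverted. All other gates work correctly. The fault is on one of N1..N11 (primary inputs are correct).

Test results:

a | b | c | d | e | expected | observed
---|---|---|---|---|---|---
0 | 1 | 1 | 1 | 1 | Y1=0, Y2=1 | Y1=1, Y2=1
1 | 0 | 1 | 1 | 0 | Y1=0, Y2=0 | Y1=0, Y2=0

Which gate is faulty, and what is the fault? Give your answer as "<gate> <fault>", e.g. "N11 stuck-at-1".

Fault-free values for test 1 (a=0, b=1, c=1, d=1, e=1): N1=0, N2=1, N3=0, N4=1, N5=1, N6=0, N7=0, N8=1, N9=0, N10=1, N11=1, giving Y1=0, Y2=1. Observed Y1=1, Y2=1.
Test 1: faults giving observed Y1=1, Y2=1 are {N1 stuck-at-1, N1 inverted output, N3 stuck-at-1, N3 inverted output, N4 stuck-at-0, N4 inverted output, N7 stuck-at-1, N7 inverted output}.
Test 2 (a=1, b=0, c=1, d=1, e=0): fault-free N1=0, N2=1, N3=0, N4=0, N5=1, N6=0, N7=0, N8=1, N9=0, N10=0, N11=0 → Y1=0, Y2=0; observed Y1=0, Y2=0. Eliminates N1 stuck-at-1, N1 inverted output, N3 stuck-at-1, N3 inverted output, N4 inverted output, N7 stuck-at-1, N7 inverted output.
Only N4 stuck-at-0 is consistent with every test.

N4 stuck-at-0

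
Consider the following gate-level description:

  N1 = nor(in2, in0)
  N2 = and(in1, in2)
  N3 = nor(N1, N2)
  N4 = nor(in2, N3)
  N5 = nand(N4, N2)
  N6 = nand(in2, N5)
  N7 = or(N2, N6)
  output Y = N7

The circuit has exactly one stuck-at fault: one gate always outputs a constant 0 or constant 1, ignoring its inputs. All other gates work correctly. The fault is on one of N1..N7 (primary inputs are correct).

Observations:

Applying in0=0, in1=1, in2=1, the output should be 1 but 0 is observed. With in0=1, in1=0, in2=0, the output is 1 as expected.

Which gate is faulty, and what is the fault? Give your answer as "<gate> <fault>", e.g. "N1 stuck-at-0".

N2 stuck-at-0

Fault-free values for test 1 (in0=0, in1=1, in2=1): N1=0, N2=1, N3=0, N4=0, N5=1, N6=0, N7=1, giving Y=1. Observed 0.
Test 1: faults giving observed 0 are {N2 stuck-at-0, N7 stuck-at-0}.
Test 2 (in0=1, in1=0, in2=0): fault-free N1=0, N2=0, N3=1, N4=0, N5=1, N6=1, N7=1 → 1; observed 1. Eliminates N7 stuck-at-0.
Only N2 stuck-at-0 is consistent with every test.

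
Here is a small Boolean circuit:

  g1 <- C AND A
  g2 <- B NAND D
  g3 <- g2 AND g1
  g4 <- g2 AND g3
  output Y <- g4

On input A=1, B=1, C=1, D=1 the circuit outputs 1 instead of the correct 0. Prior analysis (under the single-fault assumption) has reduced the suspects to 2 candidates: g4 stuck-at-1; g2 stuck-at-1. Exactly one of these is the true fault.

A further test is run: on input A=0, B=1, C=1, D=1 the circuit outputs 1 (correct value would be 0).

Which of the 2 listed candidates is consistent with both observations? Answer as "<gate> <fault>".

Evaluate each candidate on input A=0, B=1, C=1, D=1:
  g4 stuck-at-1: g1=0, g2=0, g3=0, g4=1 [stuck-at-1] → 1 — matches
  g2 stuck-at-1: g1=0, g2=1 [stuck-at-1], g3=0, g4=0 → 0 — eliminated
Only g4 stuck-at-1 reproduces the observed 1.

g4 stuck-at-1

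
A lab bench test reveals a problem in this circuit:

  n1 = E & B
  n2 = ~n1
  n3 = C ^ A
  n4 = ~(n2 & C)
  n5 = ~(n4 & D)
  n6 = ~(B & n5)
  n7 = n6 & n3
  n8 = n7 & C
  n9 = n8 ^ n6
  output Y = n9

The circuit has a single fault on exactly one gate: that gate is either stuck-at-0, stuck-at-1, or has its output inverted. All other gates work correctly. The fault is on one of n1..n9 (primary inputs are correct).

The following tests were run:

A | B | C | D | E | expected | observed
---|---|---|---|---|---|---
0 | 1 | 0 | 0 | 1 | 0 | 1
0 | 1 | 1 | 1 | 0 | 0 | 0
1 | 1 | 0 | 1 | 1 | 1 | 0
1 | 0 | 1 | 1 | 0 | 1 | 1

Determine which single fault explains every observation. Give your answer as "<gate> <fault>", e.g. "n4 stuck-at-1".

n5 inverted output

Fault-free values for test 1 (A=0, B=1, C=0, D=0, E=1): n1=1, n2=0, n3=0, n4=1, n5=1, n6=0, n7=0, n8=0, n9=0, giving Y=0. Observed 1.
Test 1: faults giving observed 1 are {n5 stuck-at-0, n5 inverted output, n6 stuck-at-1, n6 inverted output, n8 stuck-at-1, n8 inverted output, n9 stuck-at-1, n9 inverted output}.
Test 2 (A=0, B=1, C=1, D=1, E=0): fault-free n1=0, n2=1, n3=1, n4=0, n5=1, n6=0, n7=0, n8=0, n9=0 → 0; observed 0. Eliminates n8 stuck-at-1, n8 inverted output, n9 stuck-at-1, n9 inverted output.
Test 3 (A=1, B=1, C=0, D=1, E=1): fault-free n1=1, n2=0, n3=1, n4=1, n5=0, n6=1, n7=1, n8=0, n9=1 → 1; observed 0. Eliminates n5 stuck-at-0, n6 stuck-at-1.
Test 4 (A=1, B=0, C=1, D=1, E=0): fault-free n1=0, n2=1, n3=0, n4=0, n5=1, n6=1, n7=0, n8=0, n9=1 → 1; observed 1. Eliminates n6 inverted output.
Only n5 inverted output is consistent with every test.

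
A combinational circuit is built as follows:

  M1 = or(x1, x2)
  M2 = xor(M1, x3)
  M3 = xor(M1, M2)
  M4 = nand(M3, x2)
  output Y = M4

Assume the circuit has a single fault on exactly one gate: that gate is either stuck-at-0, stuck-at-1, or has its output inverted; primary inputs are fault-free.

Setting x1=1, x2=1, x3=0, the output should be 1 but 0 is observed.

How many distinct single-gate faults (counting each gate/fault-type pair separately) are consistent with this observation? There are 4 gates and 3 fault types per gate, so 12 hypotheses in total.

Fault-free: M1=1, M2=1, M3=0, M4=1 → 1. Observed 0.
  M1 stuck-at-0: output 1 ✗
  M1 stuck-at-1: output 1 ✗
  M1 inverted output: output 1 ✗
  M2 stuck-at-0: output 0 ✓
  M2 stuck-at-1: output 1 ✗
  M2 inverted output: output 0 ✓
  M3 stuck-at-0: output 1 ✗
  M3 stuck-at-1: output 0 ✓
  M3 inverted output: output 0 ✓
  M4 stuck-at-0: output 0 ✓
  M4 stuck-at-1: output 1 ✗
  M4 inverted output: output 0 ✓
Consistent faults: {M2 stuck-at-0, M2 inverted output, M3 stuck-at-1, M3 inverted output, M4 stuck-at-0, M4 inverted output} — 6 in all.

6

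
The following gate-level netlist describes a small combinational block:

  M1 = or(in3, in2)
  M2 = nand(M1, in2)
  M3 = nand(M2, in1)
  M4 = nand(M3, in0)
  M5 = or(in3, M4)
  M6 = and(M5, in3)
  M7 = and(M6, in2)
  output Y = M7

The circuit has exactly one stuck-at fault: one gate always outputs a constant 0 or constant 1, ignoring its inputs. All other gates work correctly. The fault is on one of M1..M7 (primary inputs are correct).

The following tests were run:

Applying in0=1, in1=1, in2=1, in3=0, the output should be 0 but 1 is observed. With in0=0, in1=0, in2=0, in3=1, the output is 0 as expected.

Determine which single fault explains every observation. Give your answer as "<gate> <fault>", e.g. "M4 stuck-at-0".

Fault-free values for test 1 (in0=1, in1=1, in2=1, in3=0): M1=1, M2=0, M3=1, M4=0, M5=0, M6=0, M7=0, giving Y=0. Observed 1.
Test 1: faults giving observed 1 are {M6 stuck-at-1, M7 stuck-at-1}.
Test 2 (in0=0, in1=0, in2=0, in3=1): fault-free M1=1, M2=1, M3=1, M4=1, M5=1, M6=1, M7=0 → 0; observed 0. Eliminates M7 stuck-at-1.
Only M6 stuck-at-1 is consistent with every test.

M6 stuck-at-1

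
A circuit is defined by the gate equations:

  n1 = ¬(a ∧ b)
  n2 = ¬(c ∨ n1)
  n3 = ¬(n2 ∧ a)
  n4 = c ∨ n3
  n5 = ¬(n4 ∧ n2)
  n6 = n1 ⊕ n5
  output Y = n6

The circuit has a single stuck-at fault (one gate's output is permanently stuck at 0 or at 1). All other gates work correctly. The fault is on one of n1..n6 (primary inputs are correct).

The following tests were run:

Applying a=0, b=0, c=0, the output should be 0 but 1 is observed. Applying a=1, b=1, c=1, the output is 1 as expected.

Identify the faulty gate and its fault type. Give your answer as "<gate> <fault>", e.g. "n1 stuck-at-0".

n6 stuck-at-1

Fault-free values for test 1 (a=0, b=0, c=0): n1=1, n2=0, n3=1, n4=1, n5=1, n6=0, giving Y=0. Observed 1.
Test 1: faults giving observed 1 are {n2 stuck-at-1, n5 stuck-at-0, n6 stuck-at-1}.
Test 2 (a=1, b=1, c=1): fault-free n1=0, n2=0, n3=1, n4=1, n5=1, n6=1 → 1; observed 1. Eliminates n2 stuck-at-1, n5 stuck-at-0.
Only n6 stuck-at-1 is consistent with every test.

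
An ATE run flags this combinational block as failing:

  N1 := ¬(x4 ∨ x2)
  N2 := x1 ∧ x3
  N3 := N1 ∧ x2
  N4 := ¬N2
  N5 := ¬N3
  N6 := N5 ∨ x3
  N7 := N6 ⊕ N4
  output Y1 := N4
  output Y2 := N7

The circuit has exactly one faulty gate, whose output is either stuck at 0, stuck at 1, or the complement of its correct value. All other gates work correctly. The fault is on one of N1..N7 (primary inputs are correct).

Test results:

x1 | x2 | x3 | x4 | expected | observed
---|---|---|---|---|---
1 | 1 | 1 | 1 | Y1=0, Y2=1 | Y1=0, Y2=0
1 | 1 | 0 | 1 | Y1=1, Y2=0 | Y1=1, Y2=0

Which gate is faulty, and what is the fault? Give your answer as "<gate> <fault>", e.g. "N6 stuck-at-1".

N7 stuck-at-0

Fault-free values for test 1 (x1=1, x2=1, x3=1, x4=1): N1=0, N2=1, N3=0, N4=0, N5=1, N6=1, N7=1, giving Y1=0, Y2=1. Observed Y1=0, Y2=0.
Test 1: faults giving observed Y1=0, Y2=0 are {N6 stuck-at-0, N6 inverted output, N7 stuck-at-0, N7 inverted output}.
Test 2 (x1=1, x2=1, x3=0, x4=1): fault-free N1=0, N2=0, N3=0, N4=1, N5=1, N6=1, N7=0 → Y1=1, Y2=0; observed Y1=1, Y2=0. Eliminates N6 stuck-at-0, N6 inverted output, N7 inverted output.
Only N7 stuck-at-0 is consistent with every test.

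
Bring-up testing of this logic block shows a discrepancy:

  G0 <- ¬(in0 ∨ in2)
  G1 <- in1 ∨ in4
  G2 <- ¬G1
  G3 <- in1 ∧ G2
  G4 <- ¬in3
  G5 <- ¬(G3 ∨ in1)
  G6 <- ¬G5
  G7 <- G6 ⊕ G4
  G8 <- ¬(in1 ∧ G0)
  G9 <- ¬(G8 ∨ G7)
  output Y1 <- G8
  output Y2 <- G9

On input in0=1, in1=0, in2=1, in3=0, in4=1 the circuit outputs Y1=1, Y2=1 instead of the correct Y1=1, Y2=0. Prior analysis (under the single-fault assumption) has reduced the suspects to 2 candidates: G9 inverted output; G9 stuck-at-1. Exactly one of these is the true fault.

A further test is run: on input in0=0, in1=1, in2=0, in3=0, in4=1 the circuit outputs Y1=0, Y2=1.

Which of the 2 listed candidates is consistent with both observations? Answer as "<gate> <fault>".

Evaluate each candidate on input in0=0, in1=1, in2=0, in3=0, in4=1:
  G9 inverted output: G0=1, G1=1, G2=0, G3=0, G4=1, G5=0, G6=1, G7=0, G8=0, G9=0 [inverted output] → Y1=0, Y2=0 — eliminated
  G9 stuck-at-1: G0=1, G1=1, G2=0, G3=0, G4=1, G5=0, G6=1, G7=0, G8=0, G9=1 [stuck-at-1] → Y1=0, Y2=1 — matches
Only G9 stuck-at-1 reproduces the observed Y1=0, Y2=1.

G9 stuck-at-1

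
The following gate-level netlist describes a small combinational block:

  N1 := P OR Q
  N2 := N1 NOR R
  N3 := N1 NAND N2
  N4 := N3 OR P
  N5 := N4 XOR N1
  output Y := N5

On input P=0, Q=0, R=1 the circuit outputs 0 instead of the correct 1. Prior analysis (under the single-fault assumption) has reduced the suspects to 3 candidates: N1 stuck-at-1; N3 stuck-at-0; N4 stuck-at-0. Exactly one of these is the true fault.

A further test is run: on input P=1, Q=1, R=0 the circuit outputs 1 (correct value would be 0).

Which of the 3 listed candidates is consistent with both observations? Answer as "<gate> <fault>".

N4 stuck-at-0

Evaluate each candidate on input P=1, Q=1, R=0:
  N1 stuck-at-1: N1=1 [stuck-at-1], N2=0, N3=1, N4=1, N5=0 → 0 — eliminated
  N3 stuck-at-0: N1=1, N2=0, N3=0 [stuck-at-0], N4=1, N5=0 → 0 — eliminated
  N4 stuck-at-0: N1=1, N2=0, N3=1, N4=0 [stuck-at-0], N5=1 → 1 — matches
Only N4 stuck-at-0 reproduces the observed 1.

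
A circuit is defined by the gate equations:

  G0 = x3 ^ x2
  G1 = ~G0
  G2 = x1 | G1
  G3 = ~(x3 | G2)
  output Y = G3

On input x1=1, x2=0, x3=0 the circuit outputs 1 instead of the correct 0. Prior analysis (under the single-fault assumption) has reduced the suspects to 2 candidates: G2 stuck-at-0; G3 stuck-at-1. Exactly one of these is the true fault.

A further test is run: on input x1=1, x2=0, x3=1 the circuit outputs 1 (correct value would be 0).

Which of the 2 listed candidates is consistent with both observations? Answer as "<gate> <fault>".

G3 stuck-at-1

Evaluate each candidate on input x1=1, x2=0, x3=1:
  G2 stuck-at-0: G0=1, G1=0, G2=0 [stuck-at-0], G3=0 → 0 — eliminated
  G3 stuck-at-1: G0=1, G1=0, G2=1, G3=1 [stuck-at-1] → 1 — matches
Only G3 stuck-at-1 reproduces the observed 1.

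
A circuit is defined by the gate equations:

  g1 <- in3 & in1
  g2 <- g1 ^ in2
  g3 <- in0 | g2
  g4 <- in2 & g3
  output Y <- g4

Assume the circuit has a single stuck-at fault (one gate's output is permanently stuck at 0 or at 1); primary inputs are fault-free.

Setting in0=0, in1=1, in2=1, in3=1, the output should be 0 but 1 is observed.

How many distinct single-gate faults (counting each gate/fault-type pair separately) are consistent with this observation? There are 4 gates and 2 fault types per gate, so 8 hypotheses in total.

Fault-free: g1=1, g2=0, g3=0, g4=0 → 0. Observed 1.
  g1 stuck-at-0: output 1 ✓
  g1 stuck-at-1: output 0 ✗
  g2 stuck-at-0: output 0 ✗
  g2 stuck-at-1: output 1 ✓
  g3 stuck-at-0: output 0 ✗
  g3 stuck-at-1: output 1 ✓
  g4 stuck-at-0: output 0 ✗
  g4 stuck-at-1: output 1 ✓
Consistent faults: {g1 stuck-at-0, g2 stuck-at-1, g3 stuck-at-1, g4 stuck-at-1} — 4 in all.

4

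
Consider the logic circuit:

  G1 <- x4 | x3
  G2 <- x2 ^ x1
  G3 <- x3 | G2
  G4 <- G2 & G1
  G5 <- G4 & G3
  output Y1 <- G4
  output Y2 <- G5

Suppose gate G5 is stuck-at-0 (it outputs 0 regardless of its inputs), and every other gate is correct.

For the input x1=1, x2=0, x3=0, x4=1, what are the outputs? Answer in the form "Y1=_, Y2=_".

Y1=1, Y2=0

Propagate with G5 forced: G1=1, G2=1, G3=1, G4=1, G5=0 [stuck-at-0].
So the outputs are Y1=1, Y2=0. (Without the fault they would be Y1=1, Y2=1.)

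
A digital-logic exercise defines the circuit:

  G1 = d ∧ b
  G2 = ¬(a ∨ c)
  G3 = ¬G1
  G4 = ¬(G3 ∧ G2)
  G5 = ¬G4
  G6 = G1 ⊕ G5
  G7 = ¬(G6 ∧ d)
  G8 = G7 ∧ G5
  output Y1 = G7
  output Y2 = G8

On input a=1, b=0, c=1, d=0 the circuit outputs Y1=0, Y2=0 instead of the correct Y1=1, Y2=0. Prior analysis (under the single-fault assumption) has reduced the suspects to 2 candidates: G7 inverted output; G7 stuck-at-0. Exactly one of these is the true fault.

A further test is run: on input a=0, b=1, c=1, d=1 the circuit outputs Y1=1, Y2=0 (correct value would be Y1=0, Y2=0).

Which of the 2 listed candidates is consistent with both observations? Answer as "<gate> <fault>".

Evaluate each candidate on input a=0, b=1, c=1, d=1:
  G7 inverted output: G1=1, G2=0, G3=0, G4=1, G5=0, G6=1, G7=1 [inverted output], G8=0 → Y1=1, Y2=0 — matches
  G7 stuck-at-0: G1=1, G2=0, G3=0, G4=1, G5=0, G6=1, G7=0 [stuck-at-0], G8=0 → Y1=0, Y2=0 — eliminated
Only G7 inverted output reproduces the observed Y1=1, Y2=0.

G7 inverted output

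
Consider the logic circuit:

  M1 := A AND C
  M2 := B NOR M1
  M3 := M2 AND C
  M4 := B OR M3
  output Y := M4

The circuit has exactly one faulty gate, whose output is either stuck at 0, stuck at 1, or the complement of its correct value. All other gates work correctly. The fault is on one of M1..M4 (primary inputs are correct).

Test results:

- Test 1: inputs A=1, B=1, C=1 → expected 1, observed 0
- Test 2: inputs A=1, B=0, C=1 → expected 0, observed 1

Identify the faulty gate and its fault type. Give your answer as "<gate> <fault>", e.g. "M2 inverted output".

Fault-free values for test 1 (A=1, B=1, C=1): M1=1, M2=0, M3=0, M4=1, giving Y=1. Observed 0.
Test 1: faults giving observed 0 are {M4 stuck-at-0, M4 inverted output}.
Test 2 (A=1, B=0, C=1): fault-free M1=1, M2=0, M3=0, M4=0 → 0; observed 1. Eliminates M4 stuck-at-0.
Only M4 inverted output is consistent with every test.

M4 inverted output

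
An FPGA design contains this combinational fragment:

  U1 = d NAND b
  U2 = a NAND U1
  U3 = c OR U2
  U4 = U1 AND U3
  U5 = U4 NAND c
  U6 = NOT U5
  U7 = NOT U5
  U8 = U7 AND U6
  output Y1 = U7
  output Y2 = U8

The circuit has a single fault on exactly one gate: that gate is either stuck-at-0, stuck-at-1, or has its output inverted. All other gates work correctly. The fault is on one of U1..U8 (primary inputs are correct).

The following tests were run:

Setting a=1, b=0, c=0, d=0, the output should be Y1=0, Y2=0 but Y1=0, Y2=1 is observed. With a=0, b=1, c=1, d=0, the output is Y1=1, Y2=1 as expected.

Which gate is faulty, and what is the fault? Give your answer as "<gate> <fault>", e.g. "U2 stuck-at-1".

U8 stuck-at-1

Fault-free values for test 1 (a=1, b=0, c=0, d=0): U1=1, U2=0, U3=0, U4=0, U5=1, U6=0, U7=0, U8=0, giving Y1=0, Y2=0. Observed Y1=0, Y2=1.
Test 1: faults giving observed Y1=0, Y2=1 are {U8 stuck-at-1, U8 inverted output}.
Test 2 (a=0, b=1, c=1, d=0): fault-free U1=1, U2=1, U3=1, U4=1, U5=0, U6=1, U7=1, U8=1 → Y1=1, Y2=1; observed Y1=1, Y2=1. Eliminates U8 inverted output.
Only U8 stuck-at-1 is consistent with every test.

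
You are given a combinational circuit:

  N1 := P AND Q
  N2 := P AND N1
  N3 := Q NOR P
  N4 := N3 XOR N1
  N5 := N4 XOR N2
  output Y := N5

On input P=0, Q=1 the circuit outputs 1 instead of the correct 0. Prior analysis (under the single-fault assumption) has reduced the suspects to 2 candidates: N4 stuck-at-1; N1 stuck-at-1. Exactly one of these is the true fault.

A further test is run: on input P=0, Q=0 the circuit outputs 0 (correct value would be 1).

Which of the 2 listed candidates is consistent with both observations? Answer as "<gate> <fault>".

Evaluate each candidate on input P=0, Q=0:
  N4 stuck-at-1: N1=0, N2=0, N3=1, N4=1 [stuck-at-1], N5=1 → 1 — eliminated
  N1 stuck-at-1: N1=1 [stuck-at-1], N2=0, N3=1, N4=0, N5=0 → 0 — matches
Only N1 stuck-at-1 reproduces the observed 0.

N1 stuck-at-1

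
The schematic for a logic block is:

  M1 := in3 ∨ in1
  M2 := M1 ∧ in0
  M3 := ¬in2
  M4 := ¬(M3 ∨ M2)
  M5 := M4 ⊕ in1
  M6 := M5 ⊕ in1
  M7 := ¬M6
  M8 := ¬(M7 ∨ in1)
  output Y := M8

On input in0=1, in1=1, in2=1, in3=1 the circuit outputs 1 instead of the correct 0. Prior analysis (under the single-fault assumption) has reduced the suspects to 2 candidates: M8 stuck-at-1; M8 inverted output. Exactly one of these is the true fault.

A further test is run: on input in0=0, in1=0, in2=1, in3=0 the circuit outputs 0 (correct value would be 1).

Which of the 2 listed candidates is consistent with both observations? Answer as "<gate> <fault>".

M8 inverted output

Evaluate each candidate on input in0=0, in1=0, in2=1, in3=0:
  M8 stuck-at-1: M1=0, M2=0, M3=0, M4=1, M5=1, M6=1, M7=0, M8=1 [stuck-at-1] → 1 — eliminated
  M8 inverted output: M1=0, M2=0, M3=0, M4=1, M5=1, M6=1, M7=0, M8=0 [inverted output] → 0 — matches
Only M8 inverted output reproduces the observed 0.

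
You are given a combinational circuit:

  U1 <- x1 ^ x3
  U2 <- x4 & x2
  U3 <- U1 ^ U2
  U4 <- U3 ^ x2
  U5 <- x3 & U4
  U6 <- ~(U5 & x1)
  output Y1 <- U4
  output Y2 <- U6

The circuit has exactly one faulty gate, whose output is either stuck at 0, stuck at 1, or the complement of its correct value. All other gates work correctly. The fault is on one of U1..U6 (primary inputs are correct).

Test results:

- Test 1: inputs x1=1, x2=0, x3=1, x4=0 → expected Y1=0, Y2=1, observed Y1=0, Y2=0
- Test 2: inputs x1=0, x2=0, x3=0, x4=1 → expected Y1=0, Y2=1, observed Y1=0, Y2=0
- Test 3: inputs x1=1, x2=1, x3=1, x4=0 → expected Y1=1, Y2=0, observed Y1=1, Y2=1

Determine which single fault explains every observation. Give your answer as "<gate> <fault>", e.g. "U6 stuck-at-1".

U6 inverted output

Fault-free values for test 1 (x1=1, x2=0, x3=1, x4=0): U1=0, U2=0, U3=0, U4=0, U5=0, U6=1, giving Y1=0, Y2=1. Observed Y1=0, Y2=0.
Test 1: faults giving observed Y1=0, Y2=0 are {U5 stuck-at-1, U5 inverted output, U6 stuck-at-0, U6 inverted output}.
Test 2 (x1=0, x2=0, x3=0, x4=1): fault-free U1=0, U2=0, U3=0, U4=0, U5=0, U6=1 → Y1=0, Y2=1; observed Y1=0, Y2=0. Eliminates U5 stuck-at-1, U5 inverted output.
Test 3 (x1=1, x2=1, x3=1, x4=0): fault-free U1=0, U2=0, U3=0, U4=1, U5=1, U6=0 → Y1=1, Y2=0; observed Y1=1, Y2=1. Eliminates U6 stuck-at-0.
Only U6 inverted output is consistent with every test.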